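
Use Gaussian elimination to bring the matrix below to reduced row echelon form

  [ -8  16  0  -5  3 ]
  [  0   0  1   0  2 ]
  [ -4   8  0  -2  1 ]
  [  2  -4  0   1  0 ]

Multiply R1 by -1/8.
  [  1  -2  0  5/8  -3/8 ]
  [  0   0  1    0     2 ]
  [ -4   8  0   -2     1 ]
  [  2  -4  0    1     0 ]
Add 4 times R1 to R3.
  [ 1  -2  0  5/8  -3/8 ]
  [ 0   0  1    0     2 ]
  [ 0   0  0  1/2  -1/2 ]
  [ 2  -4  0    1     0 ]
Subtract 2 times R1 from R4.
  [ 1  -2  0   5/8  -3/8 ]
  [ 0   0  1     0     2 ]
  [ 0   0  0   1/2  -1/2 ]
  [ 0   0  0  -1/4   3/4 ]
Multiply R3 by 2.
  [ 1  -2  0   5/8  -3/8 ]
  [ 0   0  1     0     2 ]
  [ 0   0  0     1    -1 ]
  [ 0   0  0  -1/4   3/4 ]
Add 1/4 times R3 to R4.
  [ 1  -2  0  5/8  -3/8 ]
  [ 0   0  1    0     2 ]
  [ 0   0  0    1    -1 ]
  [ 0   0  0    0   1/2 ]
Multiply R4 by 2.
  [ 1  -2  0  5/8  -3/8 ]
  [ 0   0  1    0     2 ]
  [ 0   0  0    1    -1 ]
  [ 0   0  0    0     1 ]
Add R4 to R3.
  [ 1  -2  0  5/8  -3/8 ]
  [ 0   0  1    0     2 ]
  [ 0   0  0    1     0 ]
  [ 0   0  0    0     1 ]
Subtract 2 times R4 from R2.
  [ 1  -2  0  5/8  -3/8 ]
  [ 0   0  1    0     0 ]
  [ 0   0  0    1     0 ]
  [ 0   0  0    0     1 ]
Add 3/8 times R4 to R1.
  [ 1  -2  0  5/8  0 ]
  [ 0   0  1    0  0 ]
  [ 0   0  0    1  0 ]
  [ 0   0  0    0  1 ]
Subtract 5/8 times R3 from R1.
  [ 1  -2  0  0  0 ]
  [ 0   0  1  0  0 ]
  [ 0   0  0  1  0 ]
  [ 0   0  0  0  1 ]

[[1, -2, 0, 0, 0], [0, 0, 1, 0, 0], [0, 0, 0, 1, 0], [0, 0, 0, 0, 1]]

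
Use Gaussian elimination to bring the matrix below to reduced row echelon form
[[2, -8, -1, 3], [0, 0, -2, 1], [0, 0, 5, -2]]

r1 → 1/2·r1
r2 → -1/2·r2
r3 → r3 − 5·r2
r3 → 2·r3
r2 → r2 + 1/2·r3
r1 → r1 − 3/2·r3
r1 → r1 + 1/2·r2

[[1, -4, 0, 0], [0, 0, 1, 0], [0, 0, 0, 1]]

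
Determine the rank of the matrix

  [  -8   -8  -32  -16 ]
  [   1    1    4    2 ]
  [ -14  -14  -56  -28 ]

rank = 1

R1 := -1/8·R1
  [   1    1    4    2 ]
  [   1    1    4    2 ]
  [ -14  -14  -56  -28 ]
R2 := R2 − R1
  [   1    1    4    2 ]
  [   0    0    0    0 ]
  [ -14  -14  -56  -28 ]
R3 := R3 + 14·R1
  [ 1  1  4  2 ]
  [ 0  0  0  0 ]
  [ 0  0  0  0 ]
The reduced form has 1 nonzero row.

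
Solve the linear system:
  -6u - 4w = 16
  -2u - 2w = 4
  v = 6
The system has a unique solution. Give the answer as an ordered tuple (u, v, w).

(-4, 6, 2)

Form the augmented matrix and row-reduce:
  [ -6  0  -4  |  16 ]
  [ -2  0  -2  |   4 ]
  [  0  1   0  |   6 ]
r1 -> -1/6·r1
  [  1  0  2/3  |  -8/3 ]
  [ -2  0   -2  |     4 ]
  [  0  1    0  |     6 ]
r2 -> r2 + 2·r1
  [ 1  0   2/3  |  -8/3 ]
  [ 0  0  -2/3  |  -4/3 ]
  [ 0  1     0  |     6 ]
r2 <=> r3
  [ 1  0   2/3  |  -8/3 ]
  [ 0  1     0  |     6 ]
  [ 0  0  -2/3  |  -4/3 ]
r3 -> -3/2·r3
  [ 1  0  2/3  |  -8/3 ]
  [ 0  1    0  |     6 ]
  [ 0  0    1  |     2 ]
r1 -> r1 − 2/3·r3
  [ 1  0  0  |  -4 ]
  [ 0  1  0  |   6 ]
  [ 0  0  1  |   2 ]
Reading off the last column: u = -4, v = 6, w = 2.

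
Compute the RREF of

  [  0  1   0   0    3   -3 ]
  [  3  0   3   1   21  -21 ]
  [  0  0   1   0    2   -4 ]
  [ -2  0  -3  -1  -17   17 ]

R1 ↔ R2
  [  3  0   3   1   21  -21 ]
  [  0  1   0   0    3   -3 ]
  [  0  0   1   0    2   -4 ]
  [ -2  0  -3  -1  -17   17 ]
R1 → 1/3·R1
  [  1  0   1  1/3    7  -7 ]
  [  0  1   0    0    3  -3 ]
  [  0  0   1    0    2  -4 ]
  [ -2  0  -3   -1  -17  17 ]
R4 → R4 + 2·R1
  [ 1  0   1   1/3   7  -7 ]
  [ 0  1   0     0   3  -3 ]
  [ 0  0   1     0   2  -4 ]
  [ 0  0  -1  -1/3  -3   3 ]
R4 → R4 + R3
  [ 1  0  1   1/3   7  -7 ]
  [ 0  1  0     0   3  -3 ]
  [ 0  0  1     0   2  -4 ]
  [ 0  0  0  -1/3  -1  -1 ]
R4 → -3·R4
  [ 1  0  1  1/3  7  -7 ]
  [ 0  1  0    0  3  -3 ]
  [ 0  0  1    0  2  -4 ]
  [ 0  0  0    1  3   3 ]
R1 → R1 − 1/3·R4
  [ 1  0  1  0  6  -8 ]
  [ 0  1  0  0  3  -3 ]
  [ 0  0  1  0  2  -4 ]
  [ 0  0  0  1  3   3 ]
R1 → R1 − R3
  [ 1  0  0  0  4  -4 ]
  [ 0  1  0  0  3  -3 ]
  [ 0  0  1  0  2  -4 ]
  [ 0  0  0  1  3   3 ]

[[1, 0, 0, 0, 4, -4], [0, 1, 0, 0, 3, -3], [0, 0, 1, 0, 2, -4], [0, 0, 0, 1, 3, 3]]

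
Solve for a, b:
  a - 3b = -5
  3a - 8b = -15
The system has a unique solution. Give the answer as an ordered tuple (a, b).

Form the augmented matrix and row-reduce:
  [ 1  -3  |   -5 ]
  [ 3  -8  |  -15 ]
r2 ← r2 − 3·r1
  [ 1  -3  |  -5 ]
  [ 0   1  |   0 ]
r1 ← r1 + 3·r2
  [ 1  0  |  -5 ]
  [ 0  1  |   0 ]
Reading off the last column: a = -5, b = 0.

(-5, 0)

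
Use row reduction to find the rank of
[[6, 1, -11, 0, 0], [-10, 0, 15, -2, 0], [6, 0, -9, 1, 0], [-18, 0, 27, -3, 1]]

r1 → 1/6·r1
  [   1  1/6  -11/6   0  0 ]
  [ -10    0     15  -2  0 ]
  [   6    0     -9   1  0 ]
  [ -18    0     27  -3  1 ]
r2 → r2 + 10·r1
  [   1  1/6  -11/6   0  0 ]
  [   0  5/3  -10/3  -2  0 ]
  [   6    0     -9   1  0 ]
  [ -18    0     27  -3  1 ]
r3 → r3 − 6·r1
  [   1  1/6  -11/6   0  0 ]
  [   0  5/3  -10/3  -2  0 ]
  [   0   -1      2   1  0 ]
  [ -18    0     27  -3  1 ]
r4 → r4 + 18·r1
  [ 1  1/6  -11/6   0  0 ]
  [ 0  5/3  -10/3  -2  0 ]
  [ 0   -1      2   1  0 ]
  [ 0    3     -6  -3  1 ]
r2 → 3/5·r2
  [ 1  1/6  -11/6     0  0 ]
  [ 0    1     -2  -6/5  0 ]
  [ 0   -1      2     1  0 ]
  [ 0    3     -6    -3  1 ]
r3 → r3 + r2
  [ 1  1/6  -11/6     0  0 ]
  [ 0    1     -2  -6/5  0 ]
  [ 0    0      0  -1/5  0 ]
  [ 0    3     -6    -3  1 ]
r4 → r4 − 3·r2
  [ 1  1/6  -11/6     0  0 ]
  [ 0    1     -2  -6/5  0 ]
  [ 0    0      0  -1/5  0 ]
  [ 0    0      0   3/5  1 ]
r3 → -5·r3
  [ 1  1/6  -11/6     0  0 ]
  [ 0    1     -2  -6/5  0 ]
  [ 0    0      0     1  0 ]
  [ 0    0      0   3/5  1 ]
r4 → r4 − 3/5·r3
  [ 1  1/6  -11/6     0  0 ]
  [ 0    1     -2  -6/5  0 ]
  [ 0    0      0     1  0 ]
  [ 0    0      0     0  1 ]
r2 → r2 + 6/5·r3
  [ 1  1/6  -11/6  0  0 ]
  [ 0    1     -2  0  0 ]
  [ 0    0      0  1  0 ]
  [ 0    0      0  0  1 ]
r1 → r1 − 1/6·r2
  [ 1  0  -3/2  0  0 ]
  [ 0  1    -2  0  0 ]
  [ 0  0     0  1  0 ]
  [ 0  0     0  0  1 ]
The reduced form has 4 nonzero rows.

rank = 4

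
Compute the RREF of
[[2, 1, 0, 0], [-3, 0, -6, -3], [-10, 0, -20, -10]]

[[1, 0, 2, 1], [0, 1, -4, -2], [0, 0, 0, 0]]

Multiply ρ1 by 1/2.
Add 3 times ρ1 to ρ2.
Add 10 times ρ1 to ρ3.
Multiply ρ2 by 2/3.
Subtract 5 times ρ2 from ρ3.
Subtract 1/2 times ρ2 from ρ1.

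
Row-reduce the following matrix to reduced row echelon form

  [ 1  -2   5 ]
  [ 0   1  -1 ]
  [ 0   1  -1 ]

[[1, 0, 3], [0, 1, -1], [0, 0, 0]]

Subtract R2 from R3.
  [ 1  -2   5 ]
  [ 0   1  -1 ]
  [ 0   0   0 ]
Add 2 times R2 to R1.
  [ 1  0   3 ]
  [ 0  1  -1 ]
  [ 0  0   0 ]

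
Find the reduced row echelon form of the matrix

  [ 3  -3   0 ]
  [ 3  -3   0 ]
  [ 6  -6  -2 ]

[[1, -1, 0], [0, 0, 1], [0, 0, 0]]

R1 ← 1/3·R1
  [ 1  -1   0 ]
  [ 3  -3   0 ]
  [ 6  -6  -2 ]
R2 ← R2 − 3·R1
  [ 1  -1   0 ]
  [ 0   0   0 ]
  [ 6  -6  -2 ]
R3 ← R3 − 6·R1
  [ 1  -1   0 ]
  [ 0   0   0 ]
  [ 0   0  -2 ]
R2 <-> R3
  [ 1  -1   0 ]
  [ 0   0  -2 ]
  [ 0   0   0 ]
R2 ← -1/2·R2
  [ 1  -1  0 ]
  [ 0   0  1 ]
  [ 0   0  0 ]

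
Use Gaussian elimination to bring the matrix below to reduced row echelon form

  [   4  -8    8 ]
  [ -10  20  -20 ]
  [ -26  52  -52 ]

[[1, -2, 2], [0, 0, 0], [0, 0, 0]]

R1 ← 1/4·R1
  [   1  -2    2 ]
  [ -10  20  -20 ]
  [ -26  52  -52 ]
R2 ← R2 + 10·R1
  [   1  -2    2 ]
  [   0   0    0 ]
  [ -26  52  -52 ]
R3 ← R3 + 26·R1
  [ 1  -2  2 ]
  [ 0   0  0 ]
  [ 0   0  0 ]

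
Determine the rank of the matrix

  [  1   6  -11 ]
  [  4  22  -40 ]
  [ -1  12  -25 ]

r2 -> r2 − 4·r1
  [  1   6  -11 ]
  [  0  -2    4 ]
  [ -1  12  -25 ]
r3 -> r3 + r1
  [ 1   6  -11 ]
  [ 0  -2    4 ]
  [ 0  18  -36 ]
r2 -> -1/2·r2
  [ 1   6  -11 ]
  [ 0   1   -2 ]
  [ 0  18  -36 ]
r3 -> r3 − 18·r2
  [ 1  6  -11 ]
  [ 0  1   -2 ]
  [ 0  0    0 ]
r1 -> r1 − 6·r2
  [ 1  0   1 ]
  [ 0  1  -2 ]
  [ 0  0   0 ]
The reduced form has 2 nonzero rows.

rank = 2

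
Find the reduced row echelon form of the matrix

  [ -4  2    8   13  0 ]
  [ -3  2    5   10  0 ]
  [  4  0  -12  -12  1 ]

ρ1 := -1/4·ρ1
  [  1  -1/2   -2  -13/4  0 ]
  [ -3     2    5     10  0 ]
  [  4     0  -12    -12  1 ]
ρ2 := ρ2 + 3·ρ1
  [ 1  -1/2   -2  -13/4  0 ]
  [ 0   1/2   -1    1/4  0 ]
  [ 4     0  -12    -12  1 ]
ρ3 := ρ3 − 4·ρ1
  [ 1  -1/2  -2  -13/4  0 ]
  [ 0   1/2  -1    1/4  0 ]
  [ 0     2  -4      1  1 ]
ρ2 := 2·ρ2
  [ 1  -1/2  -2  -13/4  0 ]
  [ 0     1  -2    1/2  0 ]
  [ 0     2  -4      1  1 ]
ρ3 := ρ3 − 2·ρ2
  [ 1  -1/2  -2  -13/4  0 ]
  [ 0     1  -2    1/2  0 ]
  [ 0     0   0      0  1 ]
ρ1 := ρ1 + 1/2·ρ2
  [ 1  0  -3   -3  0 ]
  [ 0  1  -2  1/2  0 ]
  [ 0  0   0    0  1 ]

[[1, 0, -3, -3, 0], [0, 1, -2, 1/2, 0], [0, 0, 0, 0, 1]]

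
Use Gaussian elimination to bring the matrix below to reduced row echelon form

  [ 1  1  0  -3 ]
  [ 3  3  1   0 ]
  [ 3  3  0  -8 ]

[[1, 1, 0, 0], [0, 0, 1, 0], [0, 0, 0, 1]]

r2 -> r2 − 3·r1
r3 -> r3 − 3·r1
r2 -> r2 − 9·r3
r1 -> r1 + 3·r3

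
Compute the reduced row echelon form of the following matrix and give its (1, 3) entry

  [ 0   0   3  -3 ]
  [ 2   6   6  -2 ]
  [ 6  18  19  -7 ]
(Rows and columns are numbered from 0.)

ρ1 <-> ρ2
  [ 2   6   6  -2 ]
  [ 0   0   3  -3 ]
  [ 6  18  19  -7 ]
ρ1 → 1/2·ρ1
  [ 1   3   3  -1 ]
  [ 0   0   3  -3 ]
  [ 6  18  19  -7 ]
ρ3 → ρ3 − 6·ρ1
  [ 1  3  3  -1 ]
  [ 0  0  3  -3 ]
  [ 0  0  1  -1 ]
ρ2 → 1/3·ρ2
  [ 1  3  3  -1 ]
  [ 0  0  1  -1 ]
  [ 0  0  1  -1 ]
ρ3 → ρ3 − ρ2
  [ 1  3  3  -1 ]
  [ 0  0  1  -1 ]
  [ 0  0  0   0 ]
ρ1 → ρ1 − 3·ρ2
  [ 1  3  0   2 ]
  [ 0  0  1  -1 ]
  [ 0  0  0   0 ]

-1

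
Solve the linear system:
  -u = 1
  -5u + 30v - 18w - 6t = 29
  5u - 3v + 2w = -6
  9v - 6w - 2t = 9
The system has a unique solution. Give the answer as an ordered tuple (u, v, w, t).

Form the augmented matrix and row-reduce:
  [ -1   0    0   0  |   1 ]
  [ -5  30  -18  -6  |  29 ]
  [  5  -3    2   0  |  -6 ]
  [  0   9   -6  -2  |   9 ]
R1 ← -1·R1
  [  1   0    0   0  |  -1 ]
  [ -5  30  -18  -6  |  29 ]
  [  5  -3    2   0  |  -6 ]
  [  0   9   -6  -2  |   9 ]
R2 ← R2 + 5·R1
  [ 1   0    0   0  |  -1 ]
  [ 0  30  -18  -6  |  24 ]
  [ 5  -3    2   0  |  -6 ]
  [ 0   9   -6  -2  |   9 ]
R3 ← R3 − 5·R1
  [ 1   0    0   0  |  -1 ]
  [ 0  30  -18  -6  |  24 ]
  [ 0  -3    2   0  |  -1 ]
  [ 0   9   -6  -2  |   9 ]
R2 ← 1/30·R2
  [ 1   0     0     0  |   -1 ]
  [ 0   1  -3/5  -1/5  |  4/5 ]
  [ 0  -3     2     0  |   -1 ]
  [ 0   9    -6    -2  |    9 ]
R3 ← R3 + 3·R2
  [ 1  0     0     0  |   -1 ]
  [ 0  1  -3/5  -1/5  |  4/5 ]
  [ 0  0   1/5  -3/5  |  7/5 ]
  [ 0  9    -6    -2  |    9 ]
R4 ← R4 − 9·R2
  [ 1  0     0     0  |   -1 ]
  [ 0  1  -3/5  -1/5  |  4/5 ]
  [ 0  0   1/5  -3/5  |  7/5 ]
  [ 0  0  -3/5  -1/5  |  9/5 ]
R3 ← 5·R3
  [ 1  0     0     0  |   -1 ]
  [ 0  1  -3/5  -1/5  |  4/5 ]
  [ 0  0     1    -3  |    7 ]
  [ 0  0  -3/5  -1/5  |  9/5 ]
R4 ← R4 + 3/5·R3
  [ 1  0     0     0  |   -1 ]
  [ 0  1  -3/5  -1/5  |  4/5 ]
  [ 0  0     1    -3  |    7 ]
  [ 0  0     0    -2  |    6 ]
R4 ← -1/2·R4
  [ 1  0     0     0  |   -1 ]
  [ 0  1  -3/5  -1/5  |  4/5 ]
  [ 0  0     1    -3  |    7 ]
  [ 0  0     0     1  |   -3 ]
R3 ← R3 + 3·R4
  [ 1  0     0     0  |   -1 ]
  [ 0  1  -3/5  -1/5  |  4/5 ]
  [ 0  0     1     0  |   -2 ]
  [ 0  0     0     1  |   -3 ]
R2 ← R2 + 1/5·R4
  [ 1  0     0  0  |   -1 ]
  [ 0  1  -3/5  0  |  1/5 ]
  [ 0  0     1  0  |   -2 ]
  [ 0  0     0  1  |   -3 ]
R2 ← R2 + 3/5·R3
  [ 1  0  0  0  |  -1 ]
  [ 0  1  0  0  |  -1 ]
  [ 0  0  1  0  |  -2 ]
  [ 0  0  0  1  |  -3 ]
Reading off the last column: u = -1, v = -1, w = -2, t = -3.

(-1, -1, -2, -3)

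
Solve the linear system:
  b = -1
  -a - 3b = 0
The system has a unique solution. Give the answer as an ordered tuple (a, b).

Form the augmented matrix and row-reduce:
  [  0   1  |  -1 ]
  [ -1  -3  |   0 ]
Swap R1 and R2.
  [ -1  -3  |   0 ]
  [  0   1  |  -1 ]
Multiply R1 by -1.
  [ 1  3  |   0 ]
  [ 0  1  |  -1 ]
Subtract 3 times R2 from R1.
  [ 1  0  |   3 ]
  [ 0  1  |  -1 ]
Reading off the last column: a = 3, b = -1.

(3, -1)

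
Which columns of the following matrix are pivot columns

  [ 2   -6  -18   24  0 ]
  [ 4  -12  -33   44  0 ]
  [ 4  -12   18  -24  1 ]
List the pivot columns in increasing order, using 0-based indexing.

R1 ← 1/2·R1
  [ 1   -3   -9   12  0 ]
  [ 4  -12  -33   44  0 ]
  [ 4  -12   18  -24  1 ]
R2 ← R2 − 4·R1
  [ 1   -3  -9   12  0 ]
  [ 0    0   3   -4  0 ]
  [ 4  -12  18  -24  1 ]
R3 ← R3 − 4·R1
  [ 1  -3  -9   12  0 ]
  [ 0   0   3   -4  0 ]
  [ 0   0  54  -72  1 ]
R2 ← 1/3·R2
  [ 1  -3  -9    12  0 ]
  [ 0   0   1  -4/3  0 ]
  [ 0   0  54   -72  1 ]
R3 ← R3 − 54·R2
  [ 1  -3  -9    12  0 ]
  [ 0   0   1  -4/3  0 ]
  [ 0   0   0     0  1 ]
R1 ← R1 + 9·R2
  [ 1  -3  0     0  0 ]
  [ 0   0  1  -4/3  0 ]
  [ 0   0  0     0  1 ]
Pivot columns are the columns containing a leading 1.

0, 2, 4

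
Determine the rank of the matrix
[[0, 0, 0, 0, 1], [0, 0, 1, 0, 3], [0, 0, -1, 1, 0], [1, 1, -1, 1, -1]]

Swap R1 and R4.
Add R2 to R3.
Subtract 3 times R4 from R3.
Subtract 3 times R4 from R2.
Add R4 to R1.
Subtract R3 from R1.
Add R2 to R1.
The reduced form has 4 nonzero rows.

rank = 4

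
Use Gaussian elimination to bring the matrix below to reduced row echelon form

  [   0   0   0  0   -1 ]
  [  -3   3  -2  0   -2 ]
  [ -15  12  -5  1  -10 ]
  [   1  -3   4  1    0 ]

R1 <=> R2
  [  -3   3  -2  0   -2 ]
  [   0   0   0  0   -1 ]
  [ -15  12  -5  1  -10 ]
  [   1  -3   4  1    0 ]
R1 -> -1/3·R1
  [   1  -1  2/3  0  2/3 ]
  [   0   0    0  0   -1 ]
  [ -15  12   -5  1  -10 ]
  [   1  -3    4  1    0 ]
R3 -> R3 + 15·R1
  [ 1  -1  2/3  0  2/3 ]
  [ 0   0    0  0   -1 ]
  [ 0  -3    5  1    0 ]
  [ 1  -3    4  1    0 ]
R4 -> R4 − R1
  [ 1  -1   2/3  0   2/3 ]
  [ 0   0     0  0    -1 ]
  [ 0  -3     5  1     0 ]
  [ 0  -2  10/3  1  -2/3 ]
R2 <=> R3
  [ 1  -1   2/3  0   2/3 ]
  [ 0  -3     5  1     0 ]
  [ 0   0     0  0    -1 ]
  [ 0  -2  10/3  1  -2/3 ]
R2 -> -1/3·R2
  [ 1  -1   2/3     0   2/3 ]
  [ 0   1  -5/3  -1/3     0 ]
  [ 0   0     0     0    -1 ]
  [ 0  -2  10/3     1  -2/3 ]
R4 -> R4 + 2·R2
  [ 1  -1   2/3     0   2/3 ]
  [ 0   1  -5/3  -1/3     0 ]
  [ 0   0     0     0    -1 ]
  [ 0   0     0   1/3  -2/3 ]
R3 <=> R4
  [ 1  -1   2/3     0   2/3 ]
  [ 0   1  -5/3  -1/3     0 ]
  [ 0   0     0   1/3  -2/3 ]
  [ 0   0     0     0    -1 ]
R3 -> 3·R3
  [ 1  -1   2/3     0  2/3 ]
  [ 0   1  -5/3  -1/3    0 ]
  [ 0   0     0     1   -2 ]
  [ 0   0     0     0   -1 ]
R4 -> -1·R4
  [ 1  -1   2/3     0  2/3 ]
  [ 0   1  -5/3  -1/3    0 ]
  [ 0   0     0     1   -2 ]
  [ 0   0     0     0    1 ]
R3 -> R3 + 2·R4
  [ 1  -1   2/3     0  2/3 ]
  [ 0   1  -5/3  -1/3    0 ]
  [ 0   0     0     1    0 ]
  [ 0   0     0     0    1 ]
R1 -> R1 − 2/3·R4
  [ 1  -1   2/3     0  0 ]
  [ 0   1  -5/3  -1/3  0 ]
  [ 0   0     0     1  0 ]
  [ 0   0     0     0  1 ]
R2 -> R2 + 1/3·R3
  [ 1  -1   2/3  0  0 ]
  [ 0   1  -5/3  0  0 ]
  [ 0   0     0  1  0 ]
  [ 0   0     0  0  1 ]
R1 -> R1 + R2
  [ 1  0    -1  0  0 ]
  [ 0  1  -5/3  0  0 ]
  [ 0  0     0  1  0 ]
  [ 0  0     0  0  1 ]

[[1, 0, -1, 0, 0], [0, 1, -5/3, 0, 0], [0, 0, 0, 1, 0], [0, 0, 0, 0, 1]]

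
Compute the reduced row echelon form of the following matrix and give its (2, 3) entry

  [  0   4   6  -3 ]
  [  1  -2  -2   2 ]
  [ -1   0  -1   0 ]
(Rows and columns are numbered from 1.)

3/2

Swap R1 and R2.
Add R1 to R3.
Multiply R2 by 1/4.
Add 2 times R2 to R3.
Multiply R3 by 2.
Add 3/4 times R3 to R2.
Subtract 2 times R3 from R1.
Add 2 times R2 to R1.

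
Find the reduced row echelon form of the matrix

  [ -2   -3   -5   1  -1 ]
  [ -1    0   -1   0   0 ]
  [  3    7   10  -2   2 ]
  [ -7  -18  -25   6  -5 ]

Multiply R1 by -1/2.
  [  1  3/2  5/2  -1/2  1/2 ]
  [ -1    0   -1     0    0 ]
  [  3    7   10    -2    2 ]
  [ -7  -18  -25     6   -5 ]
Add R1 to R2.
  [  1  3/2  5/2  -1/2  1/2 ]
  [  0  3/2  3/2  -1/2  1/2 ]
  [  3    7   10    -2    2 ]
  [ -7  -18  -25     6   -5 ]
Subtract 3 times R1 from R3.
  [  1  3/2  5/2  -1/2  1/2 ]
  [  0  3/2  3/2  -1/2  1/2 ]
  [  0  5/2  5/2  -1/2  1/2 ]
  [ -7  -18  -25     6   -5 ]
Add 7 times R1 to R4.
  [ 1    3/2    5/2  -1/2   1/2 ]
  [ 0    3/2    3/2  -1/2   1/2 ]
  [ 0    5/2    5/2  -1/2   1/2 ]
  [ 0  -15/2  -15/2   5/2  -3/2 ]
Multiply R2 by 2/3.
  [ 1    3/2    5/2  -1/2   1/2 ]
  [ 0      1      1  -1/3   1/3 ]
  [ 0    5/2    5/2  -1/2   1/2 ]
  [ 0  -15/2  -15/2   5/2  -3/2 ]
Subtract 5/2 times R2 from R3.
  [ 1    3/2    5/2  -1/2   1/2 ]
  [ 0      1      1  -1/3   1/3 ]
  [ 0      0      0   1/3  -1/3 ]
  [ 0  -15/2  -15/2   5/2  -3/2 ]
Add 15/2 times R2 to R4.
  [ 1  3/2  5/2  -1/2   1/2 ]
  [ 0    1    1  -1/3   1/3 ]
  [ 0    0    0   1/3  -1/3 ]
  [ 0    0    0     0     1 ]
Multiply R3 by 3.
  [ 1  3/2  5/2  -1/2  1/2 ]
  [ 0    1    1  -1/3  1/3 ]
  [ 0    0    0     1   -1 ]
  [ 0    0    0     0    1 ]
Add R4 to R3.
  [ 1  3/2  5/2  -1/2  1/2 ]
  [ 0    1    1  -1/3  1/3 ]
  [ 0    0    0     1    0 ]
  [ 0    0    0     0    1 ]
Subtract 1/3 times R4 from R2.
  [ 1  3/2  5/2  -1/2  1/2 ]
  [ 0    1    1  -1/3    0 ]
  [ 0    0    0     1    0 ]
  [ 0    0    0     0    1 ]
Subtract 1/2 times R4 from R1.
  [ 1  3/2  5/2  -1/2  0 ]
  [ 0    1    1  -1/3  0 ]
  [ 0    0    0     1  0 ]
  [ 0    0    0     0  1 ]
Add 1/3 times R3 to R2.
  [ 1  3/2  5/2  -1/2  0 ]
  [ 0    1    1     0  0 ]
  [ 0    0    0     1  0 ]
  [ 0    0    0     0  1 ]
Add 1/2 times R3 to R1.
  [ 1  3/2  5/2  0  0 ]
  [ 0    1    1  0  0 ]
  [ 0    0    0  1  0 ]
  [ 0    0    0  0  1 ]
Subtract 3/2 times R2 from R1.
  [ 1  0  1  0  0 ]
  [ 0  1  1  0  0 ]
  [ 0  0  0  1  0 ]
  [ 0  0  0  0  1 ]

[[1, 0, 1, 0, 0], [0, 1, 1, 0, 0], [0, 0, 0, 1, 0], [0, 0, 0, 0, 1]]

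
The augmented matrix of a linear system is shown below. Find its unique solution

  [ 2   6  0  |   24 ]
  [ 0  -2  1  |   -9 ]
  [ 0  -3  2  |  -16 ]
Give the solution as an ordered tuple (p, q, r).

(6, 2, -5)

R1 := 1/2·R1
  [ 1   3  0  |   12 ]
  [ 0  -2  1  |   -9 ]
  [ 0  -3  2  |  -16 ]
R2 := -1/2·R2
  [ 1   3     0  |   12 ]
  [ 0   1  -1/2  |  9/2 ]
  [ 0  -3     2  |  -16 ]
R3 := R3 + 3·R2
  [ 1  3     0  |    12 ]
  [ 0  1  -1/2  |   9/2 ]
  [ 0  0   1/2  |  -5/2 ]
R3 := 2·R3
  [ 1  3     0  |   12 ]
  [ 0  1  -1/2  |  9/2 ]
  [ 0  0     1  |   -5 ]
R2 := R2 + 1/2·R3
  [ 1  3  0  |  12 ]
  [ 0  1  0  |   2 ]
  [ 0  0  1  |  -5 ]
R1 := R1 − 3·R2
  [ 1  0  0  |   6 ]
  [ 0  1  0  |   2 ]
  [ 0  0  1  |  -5 ]
Reading off the last column: p = 6, q = 2, r = -5.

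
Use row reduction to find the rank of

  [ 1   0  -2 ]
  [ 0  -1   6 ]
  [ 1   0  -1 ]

R3 ← R3 − R1
  [ 1   0  -2 ]
  [ 0  -1   6 ]
  [ 0   0   1 ]
R2 ← -1·R2
  [ 1  0  -2 ]
  [ 0  1  -6 ]
  [ 0  0   1 ]
R2 ← R2 + 6·R3
  [ 1  0  -2 ]
  [ 0  1   0 ]
  [ 0  0   1 ]
R1 ← R1 + 2·R3
  [ 1  0  0 ]
  [ 0  1  0 ]
  [ 0  0  1 ]
The reduced form has 3 nonzero rows.

rank = 3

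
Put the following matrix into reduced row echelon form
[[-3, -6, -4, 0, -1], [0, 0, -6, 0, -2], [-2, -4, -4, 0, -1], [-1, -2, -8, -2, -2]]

R1 → -1/3·R1
  [  1   2  4/3   0  1/3 ]
  [  0   0   -6   0   -2 ]
  [ -2  -4   -4   0   -1 ]
  [ -1  -2   -8  -2   -2 ]
R3 → R3 + 2·R1
  [  1   2   4/3   0   1/3 ]
  [  0   0    -6   0    -2 ]
  [  0   0  -4/3   0  -1/3 ]
  [ -1  -2    -8  -2    -2 ]
R4 → R4 + R1
  [ 1  2    4/3   0   1/3 ]
  [ 0  0     -6   0    -2 ]
  [ 0  0   -4/3   0  -1/3 ]
  [ 0  0  -20/3  -2  -5/3 ]
R2 → -1/6·R2
  [ 1  2    4/3   0   1/3 ]
  [ 0  0      1   0   1/3 ]
  [ 0  0   -4/3   0  -1/3 ]
  [ 0  0  -20/3  -2  -5/3 ]
R3 → R3 + 4/3·R2
  [ 1  2    4/3   0   1/3 ]
  [ 0  0      1   0   1/3 ]
  [ 0  0      0   0   1/9 ]
  [ 0  0  -20/3  -2  -5/3 ]
R4 → R4 + 20/3·R2
  [ 1  2  4/3   0  1/3 ]
  [ 0  0    1   0  1/3 ]
  [ 0  0    0   0  1/9 ]
  [ 0  0    0  -2  5/9 ]
R3 <=> R4
  [ 1  2  4/3   0  1/3 ]
  [ 0  0    1   0  1/3 ]
  [ 0  0    0  -2  5/9 ]
  [ 0  0    0   0  1/9 ]
R3 → -1/2·R3
  [ 1  2  4/3  0    1/3 ]
  [ 0  0    1  0    1/3 ]
  [ 0  0    0  1  -5/18 ]
  [ 0  0    0  0    1/9 ]
R4 → 9·R4
  [ 1  2  4/3  0    1/3 ]
  [ 0  0    1  0    1/3 ]
  [ 0  0    0  1  -5/18 ]
  [ 0  0    0  0      1 ]
R3 → R3 + 5/18·R4
  [ 1  2  4/3  0  1/3 ]
  [ 0  0    1  0  1/3 ]
  [ 0  0    0  1    0 ]
  [ 0  0    0  0    1 ]
R2 → R2 − 1/3·R4
  [ 1  2  4/3  0  1/3 ]
  [ 0  0    1  0    0 ]
  [ 0  0    0  1    0 ]
  [ 0  0    0  0    1 ]
R1 → R1 − 1/3·R4
  [ 1  2  4/3  0  0 ]
  [ 0  0    1  0  0 ]
  [ 0  0    0  1  0 ]
  [ 0  0    0  0  1 ]
R1 → R1 − 4/3·R2
  [ 1  2  0  0  0 ]
  [ 0  0  1  0  0 ]
  [ 0  0  0  1  0 ]
  [ 0  0  0  0  1 ]

[[1, 2, 0, 0, 0], [0, 0, 1, 0, 0], [0, 0, 0, 1, 0], [0, 0, 0, 0, 1]]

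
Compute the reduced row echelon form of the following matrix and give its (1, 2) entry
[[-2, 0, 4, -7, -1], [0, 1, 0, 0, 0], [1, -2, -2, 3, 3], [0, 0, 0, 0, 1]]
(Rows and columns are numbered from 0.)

R1 -> -1/2·R1
R3 -> R3 − R1
R3 -> R3 + 2·R2
R3 -> -2·R3
R3 -> R3 + 5·R4
R1 -> R1 − 1/2·R4
R1 -> R1 − 7/2·R3

0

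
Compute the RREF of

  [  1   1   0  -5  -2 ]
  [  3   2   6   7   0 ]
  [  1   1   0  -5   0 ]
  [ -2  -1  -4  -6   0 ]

[[1, 0, 0, -1, 0], [0, 1, 0, -4, 0], [0, 0, 1, 3, 0], [0, 0, 0, 0, 1]]

Subtract 3 times r1 from r2.
Subtract r1 from r3.
Add 2 times r1 to r4.
Multiply r2 by -1.
Subtract r2 from r4.
Swap r3 and r4.
Multiply r3 by 1/2.
Multiply r4 by 1/2.
Subtract r4 from r3.
Add 6 times r4 to r2.
Add 2 times r4 to r1.
Add 6 times r3 to r2.
Subtract r2 from r1.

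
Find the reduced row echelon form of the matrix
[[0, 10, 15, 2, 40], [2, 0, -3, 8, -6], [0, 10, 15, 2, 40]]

Swap r1 and r2.
  [ 2   0  -3  8  -6 ]
  [ 0  10  15  2  40 ]
  [ 0  10  15  2  40 ]
Multiply r1 by 1/2.
  [ 1   0  -3/2  4  -3 ]
  [ 0  10    15  2  40 ]
  [ 0  10    15  2  40 ]
Multiply r2 by 1/10.
  [ 1   0  -3/2    4  -3 ]
  [ 0   1   3/2  1/5   4 ]
  [ 0  10    15    2  40 ]
Subtract 10 times r2 from r3.
  [ 1  0  -3/2    4  -3 ]
  [ 0  1   3/2  1/5   4 ]
  [ 0  0     0    0   0 ]

[[1, 0, -3/2, 4, -3], [0, 1, 3/2, 1/5, 4], [0, 0, 0, 0, 0]]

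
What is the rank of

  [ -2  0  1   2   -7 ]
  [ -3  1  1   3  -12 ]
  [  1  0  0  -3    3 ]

rank = 3

R1 := -1/2·R1
R2 := R2 + 3·R1
R3 := R3 − R1
R3 := 2·R3
R2 := R2 + 1/2·R3
R1 := R1 + 1/2·R3
The reduced form has 3 nonzero rows.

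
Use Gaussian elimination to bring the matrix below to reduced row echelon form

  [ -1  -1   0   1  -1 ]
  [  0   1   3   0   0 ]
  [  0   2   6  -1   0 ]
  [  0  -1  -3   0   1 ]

R1 ← -1·R1
  [ 1   1   0  -1  1 ]
  [ 0   1   3   0  0 ]
  [ 0   2   6  -1  0 ]
  [ 0  -1  -3   0  1 ]
R3 ← R3 − 2·R2
  [ 1   1   0  -1  1 ]
  [ 0   1   3   0  0 ]
  [ 0   0   0  -1  0 ]
  [ 0  -1  -3   0  1 ]
R4 ← R4 + R2
  [ 1  1  0  -1  1 ]
  [ 0  1  3   0  0 ]
  [ 0  0  0  -1  0 ]
  [ 0  0  0   0  1 ]
R3 ← -1·R3
  [ 1  1  0  -1  1 ]
  [ 0  1  3   0  0 ]
  [ 0  0  0   1  0 ]
  [ 0  0  0   0  1 ]
R1 ← R1 − R4
  [ 1  1  0  -1  0 ]
  [ 0  1  3   0  0 ]
  [ 0  0  0   1  0 ]
  [ 0  0  0   0  1 ]
R1 ← R1 + R3
  [ 1  1  0  0  0 ]
  [ 0  1  3  0  0 ]
  [ 0  0  0  1  0 ]
  [ 0  0  0  0  1 ]
R1 ← R1 − R2
  [ 1  0  -3  0  0 ]
  [ 0  1   3  0  0 ]
  [ 0  0   0  1  0 ]
  [ 0  0   0  0  1 ]

[[1, 0, -3, 0, 0], [0, 1, 3, 0, 0], [0, 0, 0, 1, 0], [0, 0, 0, 0, 1]]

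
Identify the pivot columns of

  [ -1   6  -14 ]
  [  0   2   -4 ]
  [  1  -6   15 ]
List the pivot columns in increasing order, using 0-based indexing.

R1 → -1·R1
  [ 1  -6  14 ]
  [ 0   2  -4 ]
  [ 1  -6  15 ]
R3 → R3 − R1
  [ 1  -6  14 ]
  [ 0   2  -4 ]
  [ 0   0   1 ]
R2 → 1/2·R2
  [ 1  -6  14 ]
  [ 0   1  -2 ]
  [ 0   0   1 ]
R2 → R2 + 2·R3
  [ 1  -6  14 ]
  [ 0   1   0 ]
  [ 0   0   1 ]
R1 → R1 − 14·R3
  [ 1  -6  0 ]
  [ 0   1  0 ]
  [ 0   0  1 ]
R1 → R1 + 6·R2
  [ 1  0  0 ]
  [ 0  1  0 ]
  [ 0  0  1 ]
Pivot columns are the columns containing a leading 1.

0, 1, 2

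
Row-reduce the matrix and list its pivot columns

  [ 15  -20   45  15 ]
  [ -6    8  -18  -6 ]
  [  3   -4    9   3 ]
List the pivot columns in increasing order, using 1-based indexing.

1

R1 := 1/15·R1
  [  1  -4/3    3   1 ]
  [ -6     8  -18  -6 ]
  [  3    -4    9   3 ]
R2 := R2 + 6·R1
  [ 1  -4/3  3  1 ]
  [ 0     0  0  0 ]
  [ 3    -4  9  3 ]
R3 := R3 − 3·R1
  [ 1  -4/3  3  1 ]
  [ 0     0  0  0 ]
  [ 0     0  0  0 ]
Pivot columns are the columns containing a leading 1.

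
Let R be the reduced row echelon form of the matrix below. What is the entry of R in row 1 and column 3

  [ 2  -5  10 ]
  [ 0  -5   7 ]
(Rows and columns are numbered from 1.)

r1 := 1/2·r1
  [ 1  -5/2  5 ]
  [ 0    -5  7 ]
r2 := -1/5·r2
  [ 1  -5/2     5 ]
  [ 0     1  -7/5 ]
r1 := r1 + 5/2·r2
  [ 1  0   3/2 ]
  [ 0  1  -7/5 ]

3/2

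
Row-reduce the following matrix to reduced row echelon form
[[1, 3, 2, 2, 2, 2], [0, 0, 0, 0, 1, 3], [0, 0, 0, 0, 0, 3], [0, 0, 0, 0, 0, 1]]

r3 ← 1/3·r3
  [ 1  3  2  2  2  2 ]
  [ 0  0  0  0  1  3 ]
  [ 0  0  0  0  0  1 ]
  [ 0  0  0  0  0  1 ]
r4 ← r4 − r3
  [ 1  3  2  2  2  2 ]
  [ 0  0  0  0  1  3 ]
  [ 0  0  0  0  0  1 ]
  [ 0  0  0  0  0  0 ]
r2 ← r2 − 3·r3
  [ 1  3  2  2  2  2 ]
  [ 0  0  0  0  1  0 ]
  [ 0  0  0  0  0  1 ]
  [ 0  0  0  0  0  0 ]
r1 ← r1 − 2·r3
  [ 1  3  2  2  2  0 ]
  [ 0  0  0  0  1  0 ]
  [ 0  0  0  0  0  1 ]
  [ 0  0  0  0  0  0 ]
r1 ← r1 − 2·r2
  [ 1  3  2  2  0  0 ]
  [ 0  0  0  0  1  0 ]
  [ 0  0  0  0  0  1 ]
  [ 0  0  0  0  0  0 ]

[[1, 3, 2, 2, 0, 0], [0, 0, 0, 0, 1, 0], [0, 0, 0, 0, 0, 1], [0, 0, 0, 0, 0, 0]]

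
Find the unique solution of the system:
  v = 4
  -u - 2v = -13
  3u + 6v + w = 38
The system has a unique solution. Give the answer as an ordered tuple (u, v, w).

(5, 4, -1)

Form the augmented matrix and row-reduce:
  [  0   1  0  |    4 ]
  [ -1  -2  0  |  -13 ]
  [  3   6  1  |   38 ]
Swap R1 and R2.
  [ -1  -2  0  |  -13 ]
  [  0   1  0  |    4 ]
  [  3   6  1  |   38 ]
Multiply R1 by -1.
  [ 1  2  0  |  13 ]
  [ 0  1  0  |   4 ]
  [ 3  6  1  |  38 ]
Subtract 3 times R1 from R3.
  [ 1  2  0  |  13 ]
  [ 0  1  0  |   4 ]
  [ 0  0  1  |  -1 ]
Subtract 2 times R2 from R1.
  [ 1  0  0  |   5 ]
  [ 0  1  0  |   4 ]
  [ 0  0  1  |  -1 ]
Reading off the last column: u = 5, v = 4, w = -1.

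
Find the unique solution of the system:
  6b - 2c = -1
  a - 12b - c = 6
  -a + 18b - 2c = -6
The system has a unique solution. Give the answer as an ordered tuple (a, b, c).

(-1, -1/2, -1)

Form the augmented matrix and row-reduce:
  [  0    6  -2  |  -1 ]
  [  1  -12  -1  |   6 ]
  [ -1   18  -2  |  -6 ]
R1 <=> R2
  [  1  -12  -1  |   6 ]
  [  0    6  -2  |  -1 ]
  [ -1   18  -2  |  -6 ]
R3 ← R3 + R1
  [ 1  -12  -1  |   6 ]
  [ 0    6  -2  |  -1 ]
  [ 0    6  -3  |   0 ]
R2 ← 1/6·R2
  [ 1  -12    -1  |     6 ]
  [ 0    1  -1/3  |  -1/6 ]
  [ 0    6    -3  |     0 ]
R3 ← R3 − 6·R2
  [ 1  -12    -1  |     6 ]
  [ 0    1  -1/3  |  -1/6 ]
  [ 0    0    -1  |     1 ]
R3 ← -1·R3
  [ 1  -12    -1  |     6 ]
  [ 0    1  -1/3  |  -1/6 ]
  [ 0    0     1  |    -1 ]
R2 ← R2 + 1/3·R3
  [ 1  -12  -1  |     6 ]
  [ 0    1   0  |  -1/2 ]
  [ 0    0   1  |    -1 ]
R1 ← R1 + R3
  [ 1  -12  0  |     5 ]
  [ 0    1  0  |  -1/2 ]
  [ 0    0  1  |    -1 ]
R1 ← R1 + 12·R2
  [ 1  0  0  |    -1 ]
  [ 0  1  0  |  -1/2 ]
  [ 0  0  1  |    -1 ]
Reading off the last column: a = -1, b = -1/2, c = -1.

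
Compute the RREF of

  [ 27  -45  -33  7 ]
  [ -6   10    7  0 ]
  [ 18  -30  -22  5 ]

R1 → 1/27·R1
  [  1  -5/3  -11/9  7/27 ]
  [ -6    10      7     0 ]
  [ 18   -30    -22     5 ]
R2 → R2 + 6·R1
  [  1  -5/3  -11/9  7/27 ]
  [  0     0   -1/3  14/9 ]
  [ 18   -30    -22     5 ]
R3 → R3 − 18·R1
  [ 1  -5/3  -11/9  7/27 ]
  [ 0     0   -1/3  14/9 ]
  [ 0     0      0   1/3 ]
R2 → -3·R2
  [ 1  -5/3  -11/9   7/27 ]
  [ 0     0      1  -14/3 ]
  [ 0     0      0    1/3 ]
R3 → 3·R3
  [ 1  -5/3  -11/9   7/27 ]
  [ 0     0      1  -14/3 ]
  [ 0     0      0      1 ]
R2 → R2 + 14/3·R3
  [ 1  -5/3  -11/9  7/27 ]
  [ 0     0      1     0 ]
  [ 0     0      0     1 ]
R1 → R1 − 7/27·R3
  [ 1  -5/3  -11/9  0 ]
  [ 0     0      1  0 ]
  [ 0     0      0  1 ]
R1 → R1 + 11/9·R2
  [ 1  -5/3  0  0 ]
  [ 0     0  1  0 ]
  [ 0     0  0  1 ]

[[1, -5/3, 0, 0], [0, 0, 1, 0], [0, 0, 0, 1]]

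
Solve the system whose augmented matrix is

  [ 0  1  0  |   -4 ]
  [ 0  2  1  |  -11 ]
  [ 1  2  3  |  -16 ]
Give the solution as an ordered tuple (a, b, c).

(1, -4, -3)

R1 <=> R3
  [ 1  2  3  |  -16 ]
  [ 0  2  1  |  -11 ]
  [ 0  1  0  |   -4 ]
R2 := 1/2·R2
  [ 1  2    3  |    -16 ]
  [ 0  1  1/2  |  -11/2 ]
  [ 0  1    0  |     -4 ]
R3 := R3 − R2
  [ 1  2     3  |    -16 ]
  [ 0  1   1/2  |  -11/2 ]
  [ 0  0  -1/2  |    3/2 ]
R3 := -2·R3
  [ 1  2    3  |    -16 ]
  [ 0  1  1/2  |  -11/2 ]
  [ 0  0    1  |     -3 ]
R2 := R2 − 1/2·R3
  [ 1  2  3  |  -16 ]
  [ 0  1  0  |   -4 ]
  [ 0  0  1  |   -3 ]
R1 := R1 − 3·R3
  [ 1  2  0  |  -7 ]
  [ 0  1  0  |  -4 ]
  [ 0  0  1  |  -3 ]
R1 := R1 − 2·R2
  [ 1  0  0  |   1 ]
  [ 0  1  0  |  -4 ]
  [ 0  0  1  |  -3 ]
Reading off the last column: a = 1, b = -4, c = -3.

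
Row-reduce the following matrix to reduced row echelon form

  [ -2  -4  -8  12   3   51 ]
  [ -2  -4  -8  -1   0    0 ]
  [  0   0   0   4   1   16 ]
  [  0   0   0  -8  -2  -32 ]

ρ1 := -1/2·ρ1
  [  1   2   4  -6  -3/2  -51/2 ]
  [ -2  -4  -8  -1     0      0 ]
  [  0   0   0   4     1     16 ]
  [  0   0   0  -8    -2    -32 ]
ρ2 := ρ2 + 2·ρ1
  [ 1  2  4   -6  -3/2  -51/2 ]
  [ 0  0  0  -13    -3    -51 ]
  [ 0  0  0    4     1     16 ]
  [ 0  0  0   -8    -2    -32 ]
ρ2 := -1/13·ρ2
  [ 1  2  4  -6  -3/2  -51/2 ]
  [ 0  0  0   1  3/13  51/13 ]
  [ 0  0  0   4     1     16 ]
  [ 0  0  0  -8    -2    -32 ]
ρ3 := ρ3 − 4·ρ2
  [ 1  2  4  -6  -3/2  -51/2 ]
  [ 0  0  0   1  3/13  51/13 ]
  [ 0  0  0   0  1/13   4/13 ]
  [ 0  0  0  -8    -2    -32 ]
ρ4 := ρ4 + 8·ρ2
  [ 1  2  4  -6   -3/2  -51/2 ]
  [ 0  0  0   1   3/13  51/13 ]
  [ 0  0  0   0   1/13   4/13 ]
  [ 0  0  0   0  -2/13  -8/13 ]
ρ3 := 13·ρ3
  [ 1  2  4  -6   -3/2  -51/2 ]
  [ 0  0  0   1   3/13  51/13 ]
  [ 0  0  0   0      1      4 ]
  [ 0  0  0   0  -2/13  -8/13 ]
ρ4 := ρ4 + 2/13·ρ3
  [ 1  2  4  -6  -3/2  -51/2 ]
  [ 0  0  0   1  3/13  51/13 ]
  [ 0  0  0   0     1      4 ]
  [ 0  0  0   0     0      0 ]
ρ2 := ρ2 − 3/13·ρ3
  [ 1  2  4  -6  -3/2  -51/2 ]
  [ 0  0  0   1     0      3 ]
  [ 0  0  0   0     1      4 ]
  [ 0  0  0   0     0      0 ]
ρ1 := ρ1 + 3/2·ρ3
  [ 1  2  4  -6  0  -39/2 ]
  [ 0  0  0   1  0      3 ]
  [ 0  0  0   0  1      4 ]
  [ 0  0  0   0  0      0 ]
ρ1 := ρ1 + 6·ρ2
  [ 1  2  4  0  0  -3/2 ]
  [ 0  0  0  1  0     3 ]
  [ 0  0  0  0  1     4 ]
  [ 0  0  0  0  0     0 ]

[[1, 2, 4, 0, 0, -3/2], [0, 0, 0, 1, 0, 3], [0, 0, 0, 0, 1, 4], [0, 0, 0, 0, 0, 0]]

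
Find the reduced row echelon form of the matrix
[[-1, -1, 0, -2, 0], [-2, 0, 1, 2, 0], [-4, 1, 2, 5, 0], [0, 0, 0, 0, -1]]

[[1, 0, 0, 1, 0], [0, 1, 0, 1, 0], [0, 0, 1, 4, 0], [0, 0, 0, 0, 1]]

R1 := -1·R1
  [  1  1  0  2   0 ]
  [ -2  0  1  2   0 ]
  [ -4  1  2  5   0 ]
  [  0  0  0  0  -1 ]
R2 := R2 + 2·R1
  [  1  1  0  2   0 ]
  [  0  2  1  6   0 ]
  [ -4  1  2  5   0 ]
  [  0  0  0  0  -1 ]
R3 := R3 + 4·R1
  [ 1  1  0   2   0 ]
  [ 0  2  1   6   0 ]
  [ 0  5  2  13   0 ]
  [ 0  0  0   0  -1 ]
R2 := 1/2·R2
  [ 1  1    0   2   0 ]
  [ 0  1  1/2   3   0 ]
  [ 0  5    2  13   0 ]
  [ 0  0    0   0  -1 ]
R3 := R3 − 5·R2
  [ 1  1     0   2   0 ]
  [ 0  1   1/2   3   0 ]
  [ 0  0  -1/2  -2   0 ]
  [ 0  0     0   0  -1 ]
R3 := -2·R3
  [ 1  1    0  2   0 ]
  [ 0  1  1/2  3   0 ]
  [ 0  0    1  4   0 ]
  [ 0  0    0  0  -1 ]
R4 := -1·R4
  [ 1  1    0  2  0 ]
  [ 0  1  1/2  3  0 ]
  [ 0  0    1  4  0 ]
  [ 0  0    0  0  1 ]
R2 := R2 − 1/2·R3
  [ 1  1  0  2  0 ]
  [ 0  1  0  1  0 ]
  [ 0  0  1  4  0 ]
  [ 0  0  0  0  1 ]
R1 := R1 − R2
  [ 1  0  0  1  0 ]
  [ 0  1  0  1  0 ]
  [ 0  0  1  4  0 ]
  [ 0  0  0  0  1 ]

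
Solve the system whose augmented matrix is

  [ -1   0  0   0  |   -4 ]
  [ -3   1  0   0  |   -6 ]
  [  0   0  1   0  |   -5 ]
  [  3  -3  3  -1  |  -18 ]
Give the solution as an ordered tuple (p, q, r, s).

Multiply R1 by -1.
Add 3 times R1 to R2.
Subtract 3 times R1 from R4.
Add 3 times R2 to R4.
Subtract 3 times R3 from R4.
Multiply R4 by -1.
Reading off the last column: p = 4, q = 6, r = -5, s = -3.

(4, 6, -5, -3)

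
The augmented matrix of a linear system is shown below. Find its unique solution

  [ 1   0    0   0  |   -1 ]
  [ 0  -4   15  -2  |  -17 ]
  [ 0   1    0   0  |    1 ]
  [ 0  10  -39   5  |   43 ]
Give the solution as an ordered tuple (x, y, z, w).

(-1, 1, -1/3, 4)

Multiply R2 by -1/4.
  [ 1   0      0    0  |    -1 ]
  [ 0   1  -15/4  1/2  |  17/4 ]
  [ 0   1      0    0  |     1 ]
  [ 0  10    -39    5  |    43 ]
Subtract R2 from R3.
  [ 1   0      0     0  |     -1 ]
  [ 0   1  -15/4   1/2  |   17/4 ]
  [ 0   0   15/4  -1/2  |  -13/4 ]
  [ 0  10    -39     5  |     43 ]
Subtract 10 times R2 from R4.
  [ 1  0      0     0  |     -1 ]
  [ 0  1  -15/4   1/2  |   17/4 ]
  [ 0  0   15/4  -1/2  |  -13/4 ]
  [ 0  0   -3/2     0  |    1/2 ]
Multiply R3 by 4/15.
  [ 1  0      0      0  |      -1 ]
  [ 0  1  -15/4    1/2  |    17/4 ]
  [ 0  0      1  -2/15  |  -13/15 ]
  [ 0  0   -3/2      0  |     1/2 ]
Add 3/2 times R3 to R4.
  [ 1  0      0      0  |      -1 ]
  [ 0  1  -15/4    1/2  |    17/4 ]
  [ 0  0      1  -2/15  |  -13/15 ]
  [ 0  0      0   -1/5  |    -4/5 ]
Multiply R4 by -5.
  [ 1  0      0      0  |      -1 ]
  [ 0  1  -15/4    1/2  |    17/4 ]
  [ 0  0      1  -2/15  |  -13/15 ]
  [ 0  0      0      1  |       4 ]
Add 2/15 times R4 to R3.
  [ 1  0      0    0  |    -1 ]
  [ 0  1  -15/4  1/2  |  17/4 ]
  [ 0  0      1    0  |  -1/3 ]
  [ 0  0      0    1  |     4 ]
Subtract 1/2 times R4 from R2.
  [ 1  0      0  0  |    -1 ]
  [ 0  1  -15/4  0  |   9/4 ]
  [ 0  0      1  0  |  -1/3 ]
  [ 0  0      0  1  |     4 ]
Add 15/4 times R3 to R2.
  [ 1  0  0  0  |    -1 ]
  [ 0  1  0  0  |     1 ]
  [ 0  0  1  0  |  -1/3 ]
  [ 0  0  0  1  |     4 ]
Reading off the last column: x = -1, y = 1, z = -1/3, w = 4.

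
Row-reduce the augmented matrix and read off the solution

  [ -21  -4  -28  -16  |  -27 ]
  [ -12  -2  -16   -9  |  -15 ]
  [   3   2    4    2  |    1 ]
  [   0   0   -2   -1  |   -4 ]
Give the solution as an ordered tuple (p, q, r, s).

(-5/3, -1, -1/2, 5)

Multiply R1 by -1/21.
  [   1  4/21  4/3  16/21  |  9/7 ]
  [ -12    -2  -16     -9  |  -15 ]
  [   3     2    4      2  |    1 ]
  [   0     0   -2     -1  |   -4 ]
Add 12 times R1 to R2.
  [ 1  4/21  4/3  16/21  |  9/7 ]
  [ 0   2/7    0    1/7  |  3/7 ]
  [ 3     2    4      2  |    1 ]
  [ 0     0   -2     -1  |   -4 ]
Subtract 3 times R1 from R3.
  [ 1  4/21  4/3  16/21  |    9/7 ]
  [ 0   2/7    0    1/7  |    3/7 ]
  [ 0  10/7    0   -2/7  |  -20/7 ]
  [ 0     0   -2     -1  |     -4 ]
Multiply R2 by 7/2.
  [ 1  4/21  4/3  16/21  |    9/7 ]
  [ 0     1    0    1/2  |    3/2 ]
  [ 0  10/7    0   -2/7  |  -20/7 ]
  [ 0     0   -2     -1  |     -4 ]
Subtract 10/7 times R2 from R3.
  [ 1  4/21  4/3  16/21  |  9/7 ]
  [ 0     1    0    1/2  |  3/2 ]
  [ 0     0    0     -1  |   -5 ]
  [ 0     0   -2     -1  |   -4 ]
Swap R3 and R4.
  [ 1  4/21  4/3  16/21  |  9/7 ]
  [ 0     1    0    1/2  |  3/2 ]
  [ 0     0   -2     -1  |   -4 ]
  [ 0     0    0     -1  |   -5 ]
Multiply R3 by -1/2.
  [ 1  4/21  4/3  16/21  |  9/7 ]
  [ 0     1    0    1/2  |  3/2 ]
  [ 0     0    1    1/2  |    2 ]
  [ 0     0    0     -1  |   -5 ]
Multiply R4 by -1.
  [ 1  4/21  4/3  16/21  |  9/7 ]
  [ 0     1    0    1/2  |  3/2 ]
  [ 0     0    1    1/2  |    2 ]
  [ 0     0    0      1  |    5 ]
Subtract 1/2 times R4 from R3.
  [ 1  4/21  4/3  16/21  |   9/7 ]
  [ 0     1    0    1/2  |   3/2 ]
  [ 0     0    1      0  |  -1/2 ]
  [ 0     0    0      1  |     5 ]
Subtract 1/2 times R4 from R2.
  [ 1  4/21  4/3  16/21  |   9/7 ]
  [ 0     1    0      0  |    -1 ]
  [ 0     0    1      0  |  -1/2 ]
  [ 0     0    0      1  |     5 ]
Subtract 16/21 times R4 from R1.
  [ 1  4/21  4/3  0  |  -53/21 ]
  [ 0     1    0  0  |      -1 ]
  [ 0     0    1  0  |    -1/2 ]
  [ 0     0    0  1  |       5 ]
Subtract 4/3 times R3 from R1.
  [ 1  4/21  0  0  |  -13/7 ]
  [ 0     1  0  0  |     -1 ]
  [ 0     0  1  0  |   -1/2 ]
  [ 0     0  0  1  |      5 ]
Subtract 4/21 times R2 from R1.
  [ 1  0  0  0  |  -5/3 ]
  [ 0  1  0  0  |    -1 ]
  [ 0  0  1  0  |  -1/2 ]
  [ 0  0  0  1  |     5 ]
Reading off the last column: p = -5/3, q = -1, r = -1/2, s = 5.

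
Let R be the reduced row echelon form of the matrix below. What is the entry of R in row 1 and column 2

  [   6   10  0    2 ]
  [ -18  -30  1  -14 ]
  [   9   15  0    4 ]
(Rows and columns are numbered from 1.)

ρ1 := 1/6·ρ1
  [   1  5/3  0  1/3 ]
  [ -18  -30  1  -14 ]
  [   9   15  0    4 ]
ρ2 := ρ2 + 18·ρ1
  [ 1  5/3  0  1/3 ]
  [ 0    0  1   -8 ]
  [ 9   15  0    4 ]
ρ3 := ρ3 − 9·ρ1
  [ 1  5/3  0  1/3 ]
  [ 0    0  1   -8 ]
  [ 0    0  0    1 ]
ρ2 := ρ2 + 8·ρ3
  [ 1  5/3  0  1/3 ]
  [ 0    0  1    0 ]
  [ 0    0  0    1 ]
ρ1 := ρ1 − 1/3·ρ3
  [ 1  5/3  0  0 ]
  [ 0    0  1  0 ]
  [ 0    0  0  1 ]

5/3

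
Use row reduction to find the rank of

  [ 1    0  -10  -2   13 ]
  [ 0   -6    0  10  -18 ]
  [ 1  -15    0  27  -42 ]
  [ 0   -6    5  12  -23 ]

rank = 3

r3 -> r3 − r1
  [ 1    0  -10  -2   13 ]
  [ 0   -6    0  10  -18 ]
  [ 0  -15   10  29  -55 ]
  [ 0   -6    5  12  -23 ]
r2 -> -1/6·r2
  [ 1    0  -10    -2   13 ]
  [ 0    1    0  -5/3    3 ]
  [ 0  -15   10    29  -55 ]
  [ 0   -6    5    12  -23 ]
r3 -> r3 + 15·r2
  [ 1   0  -10    -2   13 ]
  [ 0   1    0  -5/3    3 ]
  [ 0   0   10     4  -10 ]
  [ 0  -6    5    12  -23 ]
r4 -> r4 + 6·r2
  [ 1  0  -10    -2   13 ]
  [ 0  1    0  -5/3    3 ]
  [ 0  0   10     4  -10 ]
  [ 0  0    5     2   -5 ]
r3 -> 1/10·r3
  [ 1  0  -10    -2  13 ]
  [ 0  1    0  -5/3   3 ]
  [ 0  0    1   2/5  -1 ]
  [ 0  0    5     2  -5 ]
r4 -> r4 − 5·r3
  [ 1  0  -10    -2  13 ]
  [ 0  1    0  -5/3   3 ]
  [ 0  0    1   2/5  -1 ]
  [ 0  0    0     0   0 ]
r1 -> r1 + 10·r3
  [ 1  0  0     2   3 ]
  [ 0  1  0  -5/3   3 ]
  [ 0  0  1   2/5  -1 ]
  [ 0  0  0     0   0 ]
The reduced form has 3 nonzero rows.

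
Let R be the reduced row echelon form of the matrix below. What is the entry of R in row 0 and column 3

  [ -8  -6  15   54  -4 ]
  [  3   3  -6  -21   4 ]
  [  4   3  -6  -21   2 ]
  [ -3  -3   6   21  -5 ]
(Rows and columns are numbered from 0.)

R1 -> -1/8·R1
  [  1  3/4  -15/8  -27/4  1/2 ]
  [  3    3     -6    -21    4 ]
  [  4    3     -6    -21    2 ]
  [ -3   -3      6     21   -5 ]
R2 -> R2 − 3·R1
  [  1  3/4  -15/8  -27/4  1/2 ]
  [  0  3/4   -3/8   -3/4  5/2 ]
  [  4    3     -6    -21    2 ]
  [ -3   -3      6     21   -5 ]
R3 -> R3 − 4·R1
  [  1  3/4  -15/8  -27/4  1/2 ]
  [  0  3/4   -3/8   -3/4  5/2 ]
  [  0    0    3/2      6    0 ]
  [ -3   -3      6     21   -5 ]
R4 -> R4 + 3·R1
  [ 1   3/4  -15/8  -27/4   1/2 ]
  [ 0   3/4   -3/8   -3/4   5/2 ]
  [ 0     0    3/2      6     0 ]
  [ 0  -3/4    3/8    3/4  -7/2 ]
R2 -> 4/3·R2
  [ 1   3/4  -15/8  -27/4   1/2 ]
  [ 0     1   -1/2     -1  10/3 ]
  [ 0     0    3/2      6     0 ]
  [ 0  -3/4    3/8    3/4  -7/2 ]
R4 -> R4 + 3/4·R2
  [ 1  3/4  -15/8  -27/4   1/2 ]
  [ 0    1   -1/2     -1  10/3 ]
  [ 0    0    3/2      6     0 ]
  [ 0    0      0      0    -1 ]
R3 -> 2/3·R3
  [ 1  3/4  -15/8  -27/4   1/2 ]
  [ 0    1   -1/2     -1  10/3 ]
  [ 0    0      1      4     0 ]
  [ 0    0      0      0    -1 ]
R4 -> -1·R4
  [ 1  3/4  -15/8  -27/4   1/2 ]
  [ 0    1   -1/2     -1  10/3 ]
  [ 0    0      1      4     0 ]
  [ 0    0      0      0     1 ]
R2 -> R2 − 10/3·R4
  [ 1  3/4  -15/8  -27/4  1/2 ]
  [ 0    1   -1/2     -1    0 ]
  [ 0    0      1      4    0 ]
  [ 0    0      0      0    1 ]
R1 -> R1 − 1/2·R4
  [ 1  3/4  -15/8  -27/4  0 ]
  [ 0    1   -1/2     -1  0 ]
  [ 0    0      1      4  0 ]
  [ 0    0      0      0  1 ]
R2 -> R2 + 1/2·R3
  [ 1  3/4  -15/8  -27/4  0 ]
  [ 0    1      0      1  0 ]
  [ 0    0      1      4  0 ]
  [ 0    0      0      0  1 ]
R1 -> R1 + 15/8·R3
  [ 1  3/4  0  3/4  0 ]
  [ 0    1  0    1  0 ]
  [ 0    0  1    4  0 ]
  [ 0    0  0    0  1 ]
R1 -> R1 − 3/4·R2
  [ 1  0  0  0  0 ]
  [ 0  1  0  1  0 ]
  [ 0  0  1  4  0 ]
  [ 0  0  0  0  1 ]

0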